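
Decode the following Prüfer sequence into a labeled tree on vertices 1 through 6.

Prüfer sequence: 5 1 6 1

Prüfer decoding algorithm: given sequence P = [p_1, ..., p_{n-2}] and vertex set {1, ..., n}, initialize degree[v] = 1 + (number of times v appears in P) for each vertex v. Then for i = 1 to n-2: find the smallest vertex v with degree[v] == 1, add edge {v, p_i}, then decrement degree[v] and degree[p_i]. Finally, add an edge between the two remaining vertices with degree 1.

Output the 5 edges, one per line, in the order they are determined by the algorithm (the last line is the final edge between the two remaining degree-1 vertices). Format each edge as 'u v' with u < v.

Answer: 2 5
1 3
4 6
1 5
1 6

Derivation:
Initial degrees: {1:3, 2:1, 3:1, 4:1, 5:2, 6:2}
Step 1: smallest deg-1 vertex = 2, p_1 = 5. Add edge {2,5}. Now deg[2]=0, deg[5]=1.
Step 2: smallest deg-1 vertex = 3, p_2 = 1. Add edge {1,3}. Now deg[3]=0, deg[1]=2.
Step 3: smallest deg-1 vertex = 4, p_3 = 6. Add edge {4,6}. Now deg[4]=0, deg[6]=1.
Step 4: smallest deg-1 vertex = 5, p_4 = 1. Add edge {1,5}. Now deg[5]=0, deg[1]=1.
Final: two remaining deg-1 vertices are 1, 6. Add edge {1,6}.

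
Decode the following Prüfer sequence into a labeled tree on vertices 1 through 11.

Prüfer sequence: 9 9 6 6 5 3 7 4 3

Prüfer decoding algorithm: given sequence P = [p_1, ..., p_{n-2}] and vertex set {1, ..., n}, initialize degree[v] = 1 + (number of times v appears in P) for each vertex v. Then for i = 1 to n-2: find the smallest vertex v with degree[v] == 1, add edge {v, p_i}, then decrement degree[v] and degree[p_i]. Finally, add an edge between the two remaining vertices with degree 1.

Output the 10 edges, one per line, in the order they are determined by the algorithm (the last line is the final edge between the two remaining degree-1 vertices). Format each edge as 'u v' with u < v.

Initial degrees: {1:1, 2:1, 3:3, 4:2, 5:2, 6:3, 7:2, 8:1, 9:3, 10:1, 11:1}
Step 1: smallest deg-1 vertex = 1, p_1 = 9. Add edge {1,9}. Now deg[1]=0, deg[9]=2.
Step 2: smallest deg-1 vertex = 2, p_2 = 9. Add edge {2,9}. Now deg[2]=0, deg[9]=1.
Step 3: smallest deg-1 vertex = 8, p_3 = 6. Add edge {6,8}. Now deg[8]=0, deg[6]=2.
Step 4: smallest deg-1 vertex = 9, p_4 = 6. Add edge {6,9}. Now deg[9]=0, deg[6]=1.
Step 5: smallest deg-1 vertex = 6, p_5 = 5. Add edge {5,6}. Now deg[6]=0, deg[5]=1.
Step 6: smallest deg-1 vertex = 5, p_6 = 3. Add edge {3,5}. Now deg[5]=0, deg[3]=2.
Step 7: smallest deg-1 vertex = 10, p_7 = 7. Add edge {7,10}. Now deg[10]=0, deg[7]=1.
Step 8: smallest deg-1 vertex = 7, p_8 = 4. Add edge {4,7}. Now deg[7]=0, deg[4]=1.
Step 9: smallest deg-1 vertex = 4, p_9 = 3. Add edge {3,4}. Now deg[4]=0, deg[3]=1.
Final: two remaining deg-1 vertices are 3, 11. Add edge {3,11}.

Answer: 1 9
2 9
6 8
6 9
5 6
3 5
7 10
4 7
3 4
3 11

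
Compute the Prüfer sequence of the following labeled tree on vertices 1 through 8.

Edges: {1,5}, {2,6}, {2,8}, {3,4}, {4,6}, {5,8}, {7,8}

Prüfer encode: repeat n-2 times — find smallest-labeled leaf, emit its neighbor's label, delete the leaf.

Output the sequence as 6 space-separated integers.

Step 1: leaves = {1,3,7}. Remove smallest leaf 1, emit neighbor 5.
Step 2: leaves = {3,5,7}. Remove smallest leaf 3, emit neighbor 4.
Step 3: leaves = {4,5,7}. Remove smallest leaf 4, emit neighbor 6.
Step 4: leaves = {5,6,7}. Remove smallest leaf 5, emit neighbor 8.
Step 5: leaves = {6,7}. Remove smallest leaf 6, emit neighbor 2.
Step 6: leaves = {2,7}. Remove smallest leaf 2, emit neighbor 8.
Done: 2 vertices remain (7, 8). Sequence = [5 4 6 8 2 8]

Answer: 5 4 6 8 2 8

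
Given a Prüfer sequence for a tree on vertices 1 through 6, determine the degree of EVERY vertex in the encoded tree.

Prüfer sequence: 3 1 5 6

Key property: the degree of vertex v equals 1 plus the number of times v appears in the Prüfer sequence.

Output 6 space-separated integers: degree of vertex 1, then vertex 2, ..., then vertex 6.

p_1 = 3: count[3] becomes 1
p_2 = 1: count[1] becomes 1
p_3 = 5: count[5] becomes 1
p_4 = 6: count[6] becomes 1
Degrees (1 + count): deg[1]=1+1=2, deg[2]=1+0=1, deg[3]=1+1=2, deg[4]=1+0=1, deg[5]=1+1=2, deg[6]=1+1=2

Answer: 2 1 2 1 2 2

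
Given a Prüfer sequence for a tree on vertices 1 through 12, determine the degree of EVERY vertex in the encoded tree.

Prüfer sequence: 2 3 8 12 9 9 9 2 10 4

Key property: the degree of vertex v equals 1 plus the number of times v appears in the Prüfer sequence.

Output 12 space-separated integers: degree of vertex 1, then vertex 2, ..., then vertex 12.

p_1 = 2: count[2] becomes 1
p_2 = 3: count[3] becomes 1
p_3 = 8: count[8] becomes 1
p_4 = 12: count[12] becomes 1
p_5 = 9: count[9] becomes 1
p_6 = 9: count[9] becomes 2
p_7 = 9: count[9] becomes 3
p_8 = 2: count[2] becomes 2
p_9 = 10: count[10] becomes 1
p_10 = 4: count[4] becomes 1
Degrees (1 + count): deg[1]=1+0=1, deg[2]=1+2=3, deg[3]=1+1=2, deg[4]=1+1=2, deg[5]=1+0=1, deg[6]=1+0=1, deg[7]=1+0=1, deg[8]=1+1=2, deg[9]=1+3=4, deg[10]=1+1=2, deg[11]=1+0=1, deg[12]=1+1=2

Answer: 1 3 2 2 1 1 1 2 4 2 1 2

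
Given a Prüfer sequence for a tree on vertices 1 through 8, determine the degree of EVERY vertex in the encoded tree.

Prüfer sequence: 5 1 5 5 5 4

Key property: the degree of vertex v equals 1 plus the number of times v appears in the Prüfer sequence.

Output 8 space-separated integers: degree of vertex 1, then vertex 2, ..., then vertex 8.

p_1 = 5: count[5] becomes 1
p_2 = 1: count[1] becomes 1
p_3 = 5: count[5] becomes 2
p_4 = 5: count[5] becomes 3
p_5 = 5: count[5] becomes 4
p_6 = 4: count[4] becomes 1
Degrees (1 + count): deg[1]=1+1=2, deg[2]=1+0=1, deg[3]=1+0=1, deg[4]=1+1=2, deg[5]=1+4=5, deg[6]=1+0=1, deg[7]=1+0=1, deg[8]=1+0=1

Answer: 2 1 1 2 5 1 1 1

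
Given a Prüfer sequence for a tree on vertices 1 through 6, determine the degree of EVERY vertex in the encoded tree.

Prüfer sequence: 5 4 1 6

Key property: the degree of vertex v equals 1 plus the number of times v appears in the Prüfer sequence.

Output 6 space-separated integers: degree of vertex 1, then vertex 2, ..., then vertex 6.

Answer: 2 1 1 2 2 2

Derivation:
p_1 = 5: count[5] becomes 1
p_2 = 4: count[4] becomes 1
p_3 = 1: count[1] becomes 1
p_4 = 6: count[6] becomes 1
Degrees (1 + count): deg[1]=1+1=2, deg[2]=1+0=1, deg[3]=1+0=1, deg[4]=1+1=2, deg[5]=1+1=2, deg[6]=1+1=2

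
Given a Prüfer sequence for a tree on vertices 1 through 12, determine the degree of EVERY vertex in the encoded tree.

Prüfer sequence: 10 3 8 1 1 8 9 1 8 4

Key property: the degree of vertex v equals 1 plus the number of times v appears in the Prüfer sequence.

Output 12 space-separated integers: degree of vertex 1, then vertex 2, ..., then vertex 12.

Answer: 4 1 2 2 1 1 1 4 2 2 1 1

Derivation:
p_1 = 10: count[10] becomes 1
p_2 = 3: count[3] becomes 1
p_3 = 8: count[8] becomes 1
p_4 = 1: count[1] becomes 1
p_5 = 1: count[1] becomes 2
p_6 = 8: count[8] becomes 2
p_7 = 9: count[9] becomes 1
p_8 = 1: count[1] becomes 3
p_9 = 8: count[8] becomes 3
p_10 = 4: count[4] becomes 1
Degrees (1 + count): deg[1]=1+3=4, deg[2]=1+0=1, deg[3]=1+1=2, deg[4]=1+1=2, deg[5]=1+0=1, deg[6]=1+0=1, deg[7]=1+0=1, deg[8]=1+3=4, deg[9]=1+1=2, deg[10]=1+1=2, deg[11]=1+0=1, deg[12]=1+0=1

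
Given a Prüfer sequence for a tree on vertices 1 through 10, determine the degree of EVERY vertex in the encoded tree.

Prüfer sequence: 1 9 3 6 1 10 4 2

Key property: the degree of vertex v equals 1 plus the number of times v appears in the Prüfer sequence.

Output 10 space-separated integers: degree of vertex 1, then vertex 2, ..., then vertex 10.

Answer: 3 2 2 2 1 2 1 1 2 2

Derivation:
p_1 = 1: count[1] becomes 1
p_2 = 9: count[9] becomes 1
p_3 = 3: count[3] becomes 1
p_4 = 6: count[6] becomes 1
p_5 = 1: count[1] becomes 2
p_6 = 10: count[10] becomes 1
p_7 = 4: count[4] becomes 1
p_8 = 2: count[2] becomes 1
Degrees (1 + count): deg[1]=1+2=3, deg[2]=1+1=2, deg[3]=1+1=2, deg[4]=1+1=2, deg[5]=1+0=1, deg[6]=1+1=2, deg[7]=1+0=1, deg[8]=1+0=1, deg[9]=1+1=2, deg[10]=1+1=2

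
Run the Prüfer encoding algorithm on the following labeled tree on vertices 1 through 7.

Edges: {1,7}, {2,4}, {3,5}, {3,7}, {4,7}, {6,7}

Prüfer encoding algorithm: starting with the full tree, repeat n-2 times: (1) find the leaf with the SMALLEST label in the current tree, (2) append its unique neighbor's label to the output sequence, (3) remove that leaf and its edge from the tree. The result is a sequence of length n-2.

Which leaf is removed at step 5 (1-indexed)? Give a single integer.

Step 1: current leaves = {1,2,5,6}. Remove leaf 1 (neighbor: 7).
Step 2: current leaves = {2,5,6}. Remove leaf 2 (neighbor: 4).
Step 3: current leaves = {4,5,6}. Remove leaf 4 (neighbor: 7).
Step 4: current leaves = {5,6}. Remove leaf 5 (neighbor: 3).
Step 5: current leaves = {3,6}. Remove leaf 3 (neighbor: 7).

Answer: 3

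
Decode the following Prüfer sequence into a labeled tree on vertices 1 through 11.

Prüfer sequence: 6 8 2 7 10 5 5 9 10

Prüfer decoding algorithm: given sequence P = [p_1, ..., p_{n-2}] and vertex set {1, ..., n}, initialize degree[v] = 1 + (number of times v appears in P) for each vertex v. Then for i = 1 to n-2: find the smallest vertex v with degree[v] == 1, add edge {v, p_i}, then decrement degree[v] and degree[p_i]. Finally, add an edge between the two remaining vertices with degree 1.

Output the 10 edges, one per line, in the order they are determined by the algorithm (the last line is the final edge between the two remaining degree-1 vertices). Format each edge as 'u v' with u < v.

Answer: 1 6
3 8
2 4
2 7
6 10
5 7
5 8
5 9
9 10
10 11

Derivation:
Initial degrees: {1:1, 2:2, 3:1, 4:1, 5:3, 6:2, 7:2, 8:2, 9:2, 10:3, 11:1}
Step 1: smallest deg-1 vertex = 1, p_1 = 6. Add edge {1,6}. Now deg[1]=0, deg[6]=1.
Step 2: smallest deg-1 vertex = 3, p_2 = 8. Add edge {3,8}. Now deg[3]=0, deg[8]=1.
Step 3: smallest deg-1 vertex = 4, p_3 = 2. Add edge {2,4}. Now deg[4]=0, deg[2]=1.
Step 4: smallest deg-1 vertex = 2, p_4 = 7. Add edge {2,7}. Now deg[2]=0, deg[7]=1.
Step 5: smallest deg-1 vertex = 6, p_5 = 10. Add edge {6,10}. Now deg[6]=0, deg[10]=2.
Step 6: smallest deg-1 vertex = 7, p_6 = 5. Add edge {5,7}. Now deg[7]=0, deg[5]=2.
Step 7: smallest deg-1 vertex = 8, p_7 = 5. Add edge {5,8}. Now deg[8]=0, deg[5]=1.
Step 8: smallest deg-1 vertex = 5, p_8 = 9. Add edge {5,9}. Now deg[5]=0, deg[9]=1.
Step 9: smallest deg-1 vertex = 9, p_9 = 10. Add edge {9,10}. Now deg[9]=0, deg[10]=1.
Final: two remaining deg-1 vertices are 10, 11. Add edge {10,11}.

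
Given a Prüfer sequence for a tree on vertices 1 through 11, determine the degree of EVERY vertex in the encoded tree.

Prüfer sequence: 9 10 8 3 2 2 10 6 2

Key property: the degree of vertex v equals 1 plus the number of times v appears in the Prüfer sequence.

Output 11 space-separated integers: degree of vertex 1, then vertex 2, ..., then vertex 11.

p_1 = 9: count[9] becomes 1
p_2 = 10: count[10] becomes 1
p_3 = 8: count[8] becomes 1
p_4 = 3: count[3] becomes 1
p_5 = 2: count[2] becomes 1
p_6 = 2: count[2] becomes 2
p_7 = 10: count[10] becomes 2
p_8 = 6: count[6] becomes 1
p_9 = 2: count[2] becomes 3
Degrees (1 + count): deg[1]=1+0=1, deg[2]=1+3=4, deg[3]=1+1=2, deg[4]=1+0=1, deg[5]=1+0=1, deg[6]=1+1=2, deg[7]=1+0=1, deg[8]=1+1=2, deg[9]=1+1=2, deg[10]=1+2=3, deg[11]=1+0=1

Answer: 1 4 2 1 1 2 1 2 2 3 1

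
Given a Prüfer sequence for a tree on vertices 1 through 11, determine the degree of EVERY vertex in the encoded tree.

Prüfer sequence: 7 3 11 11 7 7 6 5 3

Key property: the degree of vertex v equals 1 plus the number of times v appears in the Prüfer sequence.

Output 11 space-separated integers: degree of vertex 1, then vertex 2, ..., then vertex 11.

p_1 = 7: count[7] becomes 1
p_2 = 3: count[3] becomes 1
p_3 = 11: count[11] becomes 1
p_4 = 11: count[11] becomes 2
p_5 = 7: count[7] becomes 2
p_6 = 7: count[7] becomes 3
p_7 = 6: count[6] becomes 1
p_8 = 5: count[5] becomes 1
p_9 = 3: count[3] becomes 2
Degrees (1 + count): deg[1]=1+0=1, deg[2]=1+0=1, deg[3]=1+2=3, deg[4]=1+0=1, deg[5]=1+1=2, deg[6]=1+1=2, deg[7]=1+3=4, deg[8]=1+0=1, deg[9]=1+0=1, deg[10]=1+0=1, deg[11]=1+2=3

Answer: 1 1 3 1 2 2 4 1 1 1 3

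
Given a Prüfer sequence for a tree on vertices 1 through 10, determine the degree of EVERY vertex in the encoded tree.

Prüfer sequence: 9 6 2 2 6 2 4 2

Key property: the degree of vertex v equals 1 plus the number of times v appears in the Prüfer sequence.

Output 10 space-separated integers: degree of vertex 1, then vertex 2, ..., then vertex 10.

Answer: 1 5 1 2 1 3 1 1 2 1

Derivation:
p_1 = 9: count[9] becomes 1
p_2 = 6: count[6] becomes 1
p_3 = 2: count[2] becomes 1
p_4 = 2: count[2] becomes 2
p_5 = 6: count[6] becomes 2
p_6 = 2: count[2] becomes 3
p_7 = 4: count[4] becomes 1
p_8 = 2: count[2] becomes 4
Degrees (1 + count): deg[1]=1+0=1, deg[2]=1+4=5, deg[3]=1+0=1, deg[4]=1+1=2, deg[5]=1+0=1, deg[6]=1+2=3, deg[7]=1+0=1, deg[8]=1+0=1, deg[9]=1+1=2, deg[10]=1+0=1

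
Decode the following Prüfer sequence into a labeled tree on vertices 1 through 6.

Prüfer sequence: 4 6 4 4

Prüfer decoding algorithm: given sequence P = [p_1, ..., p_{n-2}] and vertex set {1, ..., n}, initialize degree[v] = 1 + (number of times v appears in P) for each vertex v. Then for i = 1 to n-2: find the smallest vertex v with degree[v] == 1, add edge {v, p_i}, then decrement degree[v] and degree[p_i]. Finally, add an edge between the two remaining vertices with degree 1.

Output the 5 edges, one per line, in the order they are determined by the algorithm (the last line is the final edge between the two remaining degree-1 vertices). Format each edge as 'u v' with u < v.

Answer: 1 4
2 6
3 4
4 5
4 6

Derivation:
Initial degrees: {1:1, 2:1, 3:1, 4:4, 5:1, 6:2}
Step 1: smallest deg-1 vertex = 1, p_1 = 4. Add edge {1,4}. Now deg[1]=0, deg[4]=3.
Step 2: smallest deg-1 vertex = 2, p_2 = 6. Add edge {2,6}. Now deg[2]=0, deg[6]=1.
Step 3: smallest deg-1 vertex = 3, p_3 = 4. Add edge {3,4}. Now deg[3]=0, deg[4]=2.
Step 4: smallest deg-1 vertex = 5, p_4 = 4. Add edge {4,5}. Now deg[5]=0, deg[4]=1.
Final: two remaining deg-1 vertices are 4, 6. Add edge {4,6}.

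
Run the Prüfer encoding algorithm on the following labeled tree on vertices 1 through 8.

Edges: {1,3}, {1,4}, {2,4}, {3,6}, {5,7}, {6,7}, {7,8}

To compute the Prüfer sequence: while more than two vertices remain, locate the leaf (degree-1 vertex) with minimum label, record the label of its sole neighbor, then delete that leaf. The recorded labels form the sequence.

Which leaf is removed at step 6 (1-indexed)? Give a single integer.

Step 1: current leaves = {2,5,8}. Remove leaf 2 (neighbor: 4).
Step 2: current leaves = {4,5,8}. Remove leaf 4 (neighbor: 1).
Step 3: current leaves = {1,5,8}. Remove leaf 1 (neighbor: 3).
Step 4: current leaves = {3,5,8}. Remove leaf 3 (neighbor: 6).
Step 5: current leaves = {5,6,8}. Remove leaf 5 (neighbor: 7).
Step 6: current leaves = {6,8}. Remove leaf 6 (neighbor: 7).

Answer: 6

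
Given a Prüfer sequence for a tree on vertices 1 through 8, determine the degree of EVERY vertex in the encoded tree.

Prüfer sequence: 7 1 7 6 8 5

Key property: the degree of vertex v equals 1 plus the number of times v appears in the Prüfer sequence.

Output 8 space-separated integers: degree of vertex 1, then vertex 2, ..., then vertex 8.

p_1 = 7: count[7] becomes 1
p_2 = 1: count[1] becomes 1
p_3 = 7: count[7] becomes 2
p_4 = 6: count[6] becomes 1
p_5 = 8: count[8] becomes 1
p_6 = 5: count[5] becomes 1
Degrees (1 + count): deg[1]=1+1=2, deg[2]=1+0=1, deg[3]=1+0=1, deg[4]=1+0=1, deg[5]=1+1=2, deg[6]=1+1=2, deg[7]=1+2=3, deg[8]=1+1=2

Answer: 2 1 1 1 2 2 3 2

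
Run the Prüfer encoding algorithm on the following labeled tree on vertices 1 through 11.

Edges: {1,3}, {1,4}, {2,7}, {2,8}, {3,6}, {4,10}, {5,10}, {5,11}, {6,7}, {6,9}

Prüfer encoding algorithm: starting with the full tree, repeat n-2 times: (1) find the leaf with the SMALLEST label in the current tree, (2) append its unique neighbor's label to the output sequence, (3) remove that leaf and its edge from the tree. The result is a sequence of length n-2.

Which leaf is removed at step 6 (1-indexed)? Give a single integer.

Step 1: current leaves = {8,9,11}. Remove leaf 8 (neighbor: 2).
Step 2: current leaves = {2,9,11}. Remove leaf 2 (neighbor: 7).
Step 3: current leaves = {7,9,11}. Remove leaf 7 (neighbor: 6).
Step 4: current leaves = {9,11}. Remove leaf 9 (neighbor: 6).
Step 5: current leaves = {6,11}. Remove leaf 6 (neighbor: 3).
Step 6: current leaves = {3,11}. Remove leaf 3 (neighbor: 1).

Answer: 3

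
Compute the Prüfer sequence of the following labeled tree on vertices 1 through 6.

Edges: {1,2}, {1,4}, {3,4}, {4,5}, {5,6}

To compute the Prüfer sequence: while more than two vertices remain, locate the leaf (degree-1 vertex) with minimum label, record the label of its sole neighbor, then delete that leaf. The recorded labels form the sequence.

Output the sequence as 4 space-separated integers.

Answer: 1 4 4 5

Derivation:
Step 1: leaves = {2,3,6}. Remove smallest leaf 2, emit neighbor 1.
Step 2: leaves = {1,3,6}. Remove smallest leaf 1, emit neighbor 4.
Step 3: leaves = {3,6}. Remove smallest leaf 3, emit neighbor 4.
Step 4: leaves = {4,6}. Remove smallest leaf 4, emit neighbor 5.
Done: 2 vertices remain (5, 6). Sequence = [1 4 4 5]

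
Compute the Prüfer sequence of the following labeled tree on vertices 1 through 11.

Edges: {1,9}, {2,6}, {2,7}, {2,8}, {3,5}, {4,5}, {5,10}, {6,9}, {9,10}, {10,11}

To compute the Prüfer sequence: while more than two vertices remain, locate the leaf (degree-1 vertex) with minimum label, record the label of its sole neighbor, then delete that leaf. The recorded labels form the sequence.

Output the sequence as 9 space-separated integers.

Step 1: leaves = {1,3,4,7,8,11}. Remove smallest leaf 1, emit neighbor 9.
Step 2: leaves = {3,4,7,8,11}. Remove smallest leaf 3, emit neighbor 5.
Step 3: leaves = {4,7,8,11}. Remove smallest leaf 4, emit neighbor 5.
Step 4: leaves = {5,7,8,11}. Remove smallest leaf 5, emit neighbor 10.
Step 5: leaves = {7,8,11}. Remove smallest leaf 7, emit neighbor 2.
Step 6: leaves = {8,11}. Remove smallest leaf 8, emit neighbor 2.
Step 7: leaves = {2,11}. Remove smallest leaf 2, emit neighbor 6.
Step 8: leaves = {6,11}. Remove smallest leaf 6, emit neighbor 9.
Step 9: leaves = {9,11}. Remove smallest leaf 9, emit neighbor 10.
Done: 2 vertices remain (10, 11). Sequence = [9 5 5 10 2 2 6 9 10]

Answer: 9 5 5 10 2 2 6 9 10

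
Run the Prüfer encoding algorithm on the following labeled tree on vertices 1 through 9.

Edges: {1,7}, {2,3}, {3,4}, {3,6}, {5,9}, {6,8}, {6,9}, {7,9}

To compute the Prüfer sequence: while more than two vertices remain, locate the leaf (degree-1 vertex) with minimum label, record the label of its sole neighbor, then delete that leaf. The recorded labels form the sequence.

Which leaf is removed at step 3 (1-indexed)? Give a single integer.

Answer: 4

Derivation:
Step 1: current leaves = {1,2,4,5,8}. Remove leaf 1 (neighbor: 7).
Step 2: current leaves = {2,4,5,7,8}. Remove leaf 2 (neighbor: 3).
Step 3: current leaves = {4,5,7,8}. Remove leaf 4 (neighbor: 3).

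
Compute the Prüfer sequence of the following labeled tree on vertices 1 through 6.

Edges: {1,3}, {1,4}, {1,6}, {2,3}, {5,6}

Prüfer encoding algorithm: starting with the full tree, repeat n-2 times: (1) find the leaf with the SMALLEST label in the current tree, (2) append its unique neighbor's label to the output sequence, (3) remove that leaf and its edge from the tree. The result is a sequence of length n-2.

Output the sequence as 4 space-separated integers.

Answer: 3 1 1 6

Derivation:
Step 1: leaves = {2,4,5}. Remove smallest leaf 2, emit neighbor 3.
Step 2: leaves = {3,4,5}. Remove smallest leaf 3, emit neighbor 1.
Step 3: leaves = {4,5}. Remove smallest leaf 4, emit neighbor 1.
Step 4: leaves = {1,5}. Remove smallest leaf 1, emit neighbor 6.
Done: 2 vertices remain (5, 6). Sequence = [3 1 1 6]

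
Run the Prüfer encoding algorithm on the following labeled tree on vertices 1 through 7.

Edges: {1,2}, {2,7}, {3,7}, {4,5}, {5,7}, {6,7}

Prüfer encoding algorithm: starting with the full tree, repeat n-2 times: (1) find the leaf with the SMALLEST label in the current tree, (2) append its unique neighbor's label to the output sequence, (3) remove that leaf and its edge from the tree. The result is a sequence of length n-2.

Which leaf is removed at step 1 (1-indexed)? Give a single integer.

Answer: 1

Derivation:
Step 1: current leaves = {1,3,4,6}. Remove leaf 1 (neighbor: 2).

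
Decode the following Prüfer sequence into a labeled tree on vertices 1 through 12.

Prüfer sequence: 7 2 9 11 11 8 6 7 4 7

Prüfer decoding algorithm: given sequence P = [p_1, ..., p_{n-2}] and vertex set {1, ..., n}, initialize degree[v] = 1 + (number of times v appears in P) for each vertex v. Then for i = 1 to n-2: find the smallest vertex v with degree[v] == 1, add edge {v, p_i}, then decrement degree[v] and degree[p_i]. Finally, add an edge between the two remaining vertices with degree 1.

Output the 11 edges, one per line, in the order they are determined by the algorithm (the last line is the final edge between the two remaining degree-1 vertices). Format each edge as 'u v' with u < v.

Initial degrees: {1:1, 2:2, 3:1, 4:2, 5:1, 6:2, 7:4, 8:2, 9:2, 10:1, 11:3, 12:1}
Step 1: smallest deg-1 vertex = 1, p_1 = 7. Add edge {1,7}. Now deg[1]=0, deg[7]=3.
Step 2: smallest deg-1 vertex = 3, p_2 = 2. Add edge {2,3}. Now deg[3]=0, deg[2]=1.
Step 3: smallest deg-1 vertex = 2, p_3 = 9. Add edge {2,9}. Now deg[2]=0, deg[9]=1.
Step 4: smallest deg-1 vertex = 5, p_4 = 11. Add edge {5,11}. Now deg[5]=0, deg[11]=2.
Step 5: smallest deg-1 vertex = 9, p_5 = 11. Add edge {9,11}. Now deg[9]=0, deg[11]=1.
Step 6: smallest deg-1 vertex = 10, p_6 = 8. Add edge {8,10}. Now deg[10]=0, deg[8]=1.
Step 7: smallest deg-1 vertex = 8, p_7 = 6. Add edge {6,8}. Now deg[8]=0, deg[6]=1.
Step 8: smallest deg-1 vertex = 6, p_8 = 7. Add edge {6,7}. Now deg[6]=0, deg[7]=2.
Step 9: smallest deg-1 vertex = 11, p_9 = 4. Add edge {4,11}. Now deg[11]=0, deg[4]=1.
Step 10: smallest deg-1 vertex = 4, p_10 = 7. Add edge {4,7}. Now deg[4]=0, deg[7]=1.
Final: two remaining deg-1 vertices are 7, 12. Add edge {7,12}.

Answer: 1 7
2 3
2 9
5 11
9 11
8 10
6 8
6 7
4 11
4 7
7 12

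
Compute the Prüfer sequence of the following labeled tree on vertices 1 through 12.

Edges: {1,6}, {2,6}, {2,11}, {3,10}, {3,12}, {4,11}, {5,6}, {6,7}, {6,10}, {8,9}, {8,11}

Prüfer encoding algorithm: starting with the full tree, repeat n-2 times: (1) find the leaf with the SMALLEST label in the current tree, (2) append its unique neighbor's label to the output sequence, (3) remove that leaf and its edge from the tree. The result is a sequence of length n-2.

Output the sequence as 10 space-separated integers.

Answer: 6 11 6 6 8 11 2 6 10 3

Derivation:
Step 1: leaves = {1,4,5,7,9,12}. Remove smallest leaf 1, emit neighbor 6.
Step 2: leaves = {4,5,7,9,12}. Remove smallest leaf 4, emit neighbor 11.
Step 3: leaves = {5,7,9,12}. Remove smallest leaf 5, emit neighbor 6.
Step 4: leaves = {7,9,12}. Remove smallest leaf 7, emit neighbor 6.
Step 5: leaves = {9,12}. Remove smallest leaf 9, emit neighbor 8.
Step 6: leaves = {8,12}. Remove smallest leaf 8, emit neighbor 11.
Step 7: leaves = {11,12}. Remove smallest leaf 11, emit neighbor 2.
Step 8: leaves = {2,12}. Remove smallest leaf 2, emit neighbor 6.
Step 9: leaves = {6,12}. Remove smallest leaf 6, emit neighbor 10.
Step 10: leaves = {10,12}. Remove smallest leaf 10, emit neighbor 3.
Done: 2 vertices remain (3, 12). Sequence = [6 11 6 6 8 11 2 6 10 3]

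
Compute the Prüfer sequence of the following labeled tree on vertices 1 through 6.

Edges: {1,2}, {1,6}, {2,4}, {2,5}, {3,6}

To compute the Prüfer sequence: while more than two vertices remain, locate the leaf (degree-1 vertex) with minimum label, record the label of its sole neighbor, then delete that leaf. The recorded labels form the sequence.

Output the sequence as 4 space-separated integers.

Answer: 6 2 2 1

Derivation:
Step 1: leaves = {3,4,5}. Remove smallest leaf 3, emit neighbor 6.
Step 2: leaves = {4,5,6}. Remove smallest leaf 4, emit neighbor 2.
Step 3: leaves = {5,6}. Remove smallest leaf 5, emit neighbor 2.
Step 4: leaves = {2,6}. Remove smallest leaf 2, emit neighbor 1.
Done: 2 vertices remain (1, 6). Sequence = [6 2 2 1]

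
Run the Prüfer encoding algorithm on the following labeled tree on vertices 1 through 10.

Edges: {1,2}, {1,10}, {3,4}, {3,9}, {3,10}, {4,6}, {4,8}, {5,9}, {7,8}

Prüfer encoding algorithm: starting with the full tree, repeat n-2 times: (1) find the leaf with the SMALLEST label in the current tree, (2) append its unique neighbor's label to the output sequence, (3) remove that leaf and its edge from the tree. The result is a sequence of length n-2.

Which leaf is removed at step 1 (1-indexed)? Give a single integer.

Answer: 2

Derivation:
Step 1: current leaves = {2,5,6,7}. Remove leaf 2 (neighbor: 1).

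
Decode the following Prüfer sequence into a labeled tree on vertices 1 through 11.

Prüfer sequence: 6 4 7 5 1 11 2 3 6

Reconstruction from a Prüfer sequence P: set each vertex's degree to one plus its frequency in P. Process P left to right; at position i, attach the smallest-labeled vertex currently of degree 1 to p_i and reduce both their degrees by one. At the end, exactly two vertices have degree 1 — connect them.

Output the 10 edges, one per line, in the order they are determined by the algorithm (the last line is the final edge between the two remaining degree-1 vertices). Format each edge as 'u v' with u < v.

Initial degrees: {1:2, 2:2, 3:2, 4:2, 5:2, 6:3, 7:2, 8:1, 9:1, 10:1, 11:2}
Step 1: smallest deg-1 vertex = 8, p_1 = 6. Add edge {6,8}. Now deg[8]=0, deg[6]=2.
Step 2: smallest deg-1 vertex = 9, p_2 = 4. Add edge {4,9}. Now deg[9]=0, deg[4]=1.
Step 3: smallest deg-1 vertex = 4, p_3 = 7. Add edge {4,7}. Now deg[4]=0, deg[7]=1.
Step 4: smallest deg-1 vertex = 7, p_4 = 5. Add edge {5,7}. Now deg[7]=0, deg[5]=1.
Step 5: smallest deg-1 vertex = 5, p_5 = 1. Add edge {1,5}. Now deg[5]=0, deg[1]=1.
Step 6: smallest deg-1 vertex = 1, p_6 = 11. Add edge {1,11}. Now deg[1]=0, deg[11]=1.
Step 7: smallest deg-1 vertex = 10, p_7 = 2. Add edge {2,10}. Now deg[10]=0, deg[2]=1.
Step 8: smallest deg-1 vertex = 2, p_8 = 3. Add edge {2,3}. Now deg[2]=0, deg[3]=1.
Step 9: smallest deg-1 vertex = 3, p_9 = 6. Add edge {3,6}. Now deg[3]=0, deg[6]=1.
Final: two remaining deg-1 vertices are 6, 11. Add edge {6,11}.

Answer: 6 8
4 9
4 7
5 7
1 5
1 11
2 10
2 3
3 6
6 11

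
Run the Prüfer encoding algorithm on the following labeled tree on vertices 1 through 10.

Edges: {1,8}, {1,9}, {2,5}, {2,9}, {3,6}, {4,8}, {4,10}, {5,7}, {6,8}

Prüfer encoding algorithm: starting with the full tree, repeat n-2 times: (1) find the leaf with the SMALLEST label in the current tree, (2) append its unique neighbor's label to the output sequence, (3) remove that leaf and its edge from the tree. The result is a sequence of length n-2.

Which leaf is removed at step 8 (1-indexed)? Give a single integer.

Answer: 8

Derivation:
Step 1: current leaves = {3,7,10}. Remove leaf 3 (neighbor: 6).
Step 2: current leaves = {6,7,10}. Remove leaf 6 (neighbor: 8).
Step 3: current leaves = {7,10}. Remove leaf 7 (neighbor: 5).
Step 4: current leaves = {5,10}. Remove leaf 5 (neighbor: 2).
Step 5: current leaves = {2,10}. Remove leaf 2 (neighbor: 9).
Step 6: current leaves = {9,10}. Remove leaf 9 (neighbor: 1).
Step 7: current leaves = {1,10}. Remove leaf 1 (neighbor: 8).
Step 8: current leaves = {8,10}. Remove leaf 8 (neighbor: 4).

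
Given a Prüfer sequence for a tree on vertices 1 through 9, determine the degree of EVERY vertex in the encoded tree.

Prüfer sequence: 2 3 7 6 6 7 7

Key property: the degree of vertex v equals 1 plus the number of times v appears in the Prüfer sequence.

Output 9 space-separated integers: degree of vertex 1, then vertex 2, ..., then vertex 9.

p_1 = 2: count[2] becomes 1
p_2 = 3: count[3] becomes 1
p_3 = 7: count[7] becomes 1
p_4 = 6: count[6] becomes 1
p_5 = 6: count[6] becomes 2
p_6 = 7: count[7] becomes 2
p_7 = 7: count[7] becomes 3
Degrees (1 + count): deg[1]=1+0=1, deg[2]=1+1=2, deg[3]=1+1=2, deg[4]=1+0=1, deg[5]=1+0=1, deg[6]=1+2=3, deg[7]=1+3=4, deg[8]=1+0=1, deg[9]=1+0=1

Answer: 1 2 2 1 1 3 4 1 1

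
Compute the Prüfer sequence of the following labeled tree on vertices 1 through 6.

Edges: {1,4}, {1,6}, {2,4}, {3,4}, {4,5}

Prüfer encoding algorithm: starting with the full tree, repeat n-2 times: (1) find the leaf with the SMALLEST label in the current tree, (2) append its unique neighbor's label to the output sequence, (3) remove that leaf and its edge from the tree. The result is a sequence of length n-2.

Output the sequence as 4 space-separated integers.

Answer: 4 4 4 1

Derivation:
Step 1: leaves = {2,3,5,6}. Remove smallest leaf 2, emit neighbor 4.
Step 2: leaves = {3,5,6}. Remove smallest leaf 3, emit neighbor 4.
Step 3: leaves = {5,6}. Remove smallest leaf 5, emit neighbor 4.
Step 4: leaves = {4,6}. Remove smallest leaf 4, emit neighbor 1.
Done: 2 vertices remain (1, 6). Sequence = [4 4 4 1]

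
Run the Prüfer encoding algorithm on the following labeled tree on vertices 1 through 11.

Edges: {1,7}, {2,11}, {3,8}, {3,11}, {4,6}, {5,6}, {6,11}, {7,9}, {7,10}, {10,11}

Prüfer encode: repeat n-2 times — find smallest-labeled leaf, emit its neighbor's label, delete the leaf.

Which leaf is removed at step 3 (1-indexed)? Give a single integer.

Answer: 4

Derivation:
Step 1: current leaves = {1,2,4,5,8,9}. Remove leaf 1 (neighbor: 7).
Step 2: current leaves = {2,4,5,8,9}. Remove leaf 2 (neighbor: 11).
Step 3: current leaves = {4,5,8,9}. Remove leaf 4 (neighbor: 6).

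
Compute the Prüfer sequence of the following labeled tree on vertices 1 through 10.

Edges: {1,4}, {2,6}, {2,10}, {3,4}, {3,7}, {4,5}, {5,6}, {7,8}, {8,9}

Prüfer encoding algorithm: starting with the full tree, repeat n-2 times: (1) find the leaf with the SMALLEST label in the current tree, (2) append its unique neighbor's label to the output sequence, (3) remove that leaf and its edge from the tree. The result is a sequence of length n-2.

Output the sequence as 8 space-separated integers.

Step 1: leaves = {1,9,10}. Remove smallest leaf 1, emit neighbor 4.
Step 2: leaves = {9,10}. Remove smallest leaf 9, emit neighbor 8.
Step 3: leaves = {8,10}. Remove smallest leaf 8, emit neighbor 7.
Step 4: leaves = {7,10}. Remove smallest leaf 7, emit neighbor 3.
Step 5: leaves = {3,10}. Remove smallest leaf 3, emit neighbor 4.
Step 6: leaves = {4,10}. Remove smallest leaf 4, emit neighbor 5.
Step 7: leaves = {5,10}. Remove smallest leaf 5, emit neighbor 6.
Step 8: leaves = {6,10}. Remove smallest leaf 6, emit neighbor 2.
Done: 2 vertices remain (2, 10). Sequence = [4 8 7 3 4 5 6 2]

Answer: 4 8 7 3 4 5 6 2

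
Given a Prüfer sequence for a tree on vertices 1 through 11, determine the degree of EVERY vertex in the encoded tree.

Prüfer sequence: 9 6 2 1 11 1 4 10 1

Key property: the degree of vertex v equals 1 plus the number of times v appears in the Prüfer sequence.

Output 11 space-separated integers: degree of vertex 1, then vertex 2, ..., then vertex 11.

p_1 = 9: count[9] becomes 1
p_2 = 6: count[6] becomes 1
p_3 = 2: count[2] becomes 1
p_4 = 1: count[1] becomes 1
p_5 = 11: count[11] becomes 1
p_6 = 1: count[1] becomes 2
p_7 = 4: count[4] becomes 1
p_8 = 10: count[10] becomes 1
p_9 = 1: count[1] becomes 3
Degrees (1 + count): deg[1]=1+3=4, deg[2]=1+1=2, deg[3]=1+0=1, deg[4]=1+1=2, deg[5]=1+0=1, deg[6]=1+1=2, deg[7]=1+0=1, deg[8]=1+0=1, deg[9]=1+1=2, deg[10]=1+1=2, deg[11]=1+1=2

Answer: 4 2 1 2 1 2 1 1 2 2 2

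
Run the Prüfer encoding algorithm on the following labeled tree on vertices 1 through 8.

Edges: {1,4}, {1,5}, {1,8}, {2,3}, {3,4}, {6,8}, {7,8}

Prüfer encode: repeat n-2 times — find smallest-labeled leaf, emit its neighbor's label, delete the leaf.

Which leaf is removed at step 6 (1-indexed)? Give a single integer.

Step 1: current leaves = {2,5,6,7}. Remove leaf 2 (neighbor: 3).
Step 2: current leaves = {3,5,6,7}. Remove leaf 3 (neighbor: 4).
Step 3: current leaves = {4,5,6,7}. Remove leaf 4 (neighbor: 1).
Step 4: current leaves = {5,6,7}. Remove leaf 5 (neighbor: 1).
Step 5: current leaves = {1,6,7}. Remove leaf 1 (neighbor: 8).
Step 6: current leaves = {6,7}. Remove leaf 6 (neighbor: 8).

Answer: 6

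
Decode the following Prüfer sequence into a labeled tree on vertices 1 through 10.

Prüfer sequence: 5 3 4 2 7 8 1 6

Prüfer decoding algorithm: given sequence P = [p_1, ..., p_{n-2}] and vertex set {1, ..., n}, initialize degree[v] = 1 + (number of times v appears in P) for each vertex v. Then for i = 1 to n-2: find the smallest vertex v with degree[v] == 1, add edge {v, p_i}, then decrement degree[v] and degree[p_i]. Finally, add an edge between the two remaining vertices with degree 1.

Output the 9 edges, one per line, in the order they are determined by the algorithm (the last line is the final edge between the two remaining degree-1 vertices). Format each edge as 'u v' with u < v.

Initial degrees: {1:2, 2:2, 3:2, 4:2, 5:2, 6:2, 7:2, 8:2, 9:1, 10:1}
Step 1: smallest deg-1 vertex = 9, p_1 = 5. Add edge {5,9}. Now deg[9]=0, deg[5]=1.
Step 2: smallest deg-1 vertex = 5, p_2 = 3. Add edge {3,5}. Now deg[5]=0, deg[3]=1.
Step 3: smallest deg-1 vertex = 3, p_3 = 4. Add edge {3,4}. Now deg[3]=0, deg[4]=1.
Step 4: smallest deg-1 vertex = 4, p_4 = 2. Add edge {2,4}. Now deg[4]=0, deg[2]=1.
Step 5: smallest deg-1 vertex = 2, p_5 = 7. Add edge {2,7}. Now deg[2]=0, deg[7]=1.
Step 6: smallest deg-1 vertex = 7, p_6 = 8. Add edge {7,8}. Now deg[7]=0, deg[8]=1.
Step 7: smallest deg-1 vertex = 8, p_7 = 1. Add edge {1,8}. Now deg[8]=0, deg[1]=1.
Step 8: smallest deg-1 vertex = 1, p_8 = 6. Add edge {1,6}. Now deg[1]=0, deg[6]=1.
Final: two remaining deg-1 vertices are 6, 10. Add edge {6,10}.

Answer: 5 9
3 5
3 4
2 4
2 7
7 8
1 8
1 6
6 10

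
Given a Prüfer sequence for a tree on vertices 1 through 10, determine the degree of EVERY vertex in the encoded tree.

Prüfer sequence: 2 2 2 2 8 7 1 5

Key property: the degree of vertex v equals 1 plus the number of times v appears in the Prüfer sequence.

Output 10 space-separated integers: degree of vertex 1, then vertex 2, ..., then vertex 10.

p_1 = 2: count[2] becomes 1
p_2 = 2: count[2] becomes 2
p_3 = 2: count[2] becomes 3
p_4 = 2: count[2] becomes 4
p_5 = 8: count[8] becomes 1
p_6 = 7: count[7] becomes 1
p_7 = 1: count[1] becomes 1
p_8 = 5: count[5] becomes 1
Degrees (1 + count): deg[1]=1+1=2, deg[2]=1+4=5, deg[3]=1+0=1, deg[4]=1+0=1, deg[5]=1+1=2, deg[6]=1+0=1, deg[7]=1+1=2, deg[8]=1+1=2, deg[9]=1+0=1, deg[10]=1+0=1

Answer: 2 5 1 1 2 1 2 2 1 1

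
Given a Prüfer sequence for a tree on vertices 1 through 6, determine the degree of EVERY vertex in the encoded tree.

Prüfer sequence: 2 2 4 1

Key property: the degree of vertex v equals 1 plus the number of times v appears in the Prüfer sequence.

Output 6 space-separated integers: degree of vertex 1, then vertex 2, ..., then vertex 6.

Answer: 2 3 1 2 1 1

Derivation:
p_1 = 2: count[2] becomes 1
p_2 = 2: count[2] becomes 2
p_3 = 4: count[4] becomes 1
p_4 = 1: count[1] becomes 1
Degrees (1 + count): deg[1]=1+1=2, deg[2]=1+2=3, deg[3]=1+0=1, deg[4]=1+1=2, deg[5]=1+0=1, deg[6]=1+0=1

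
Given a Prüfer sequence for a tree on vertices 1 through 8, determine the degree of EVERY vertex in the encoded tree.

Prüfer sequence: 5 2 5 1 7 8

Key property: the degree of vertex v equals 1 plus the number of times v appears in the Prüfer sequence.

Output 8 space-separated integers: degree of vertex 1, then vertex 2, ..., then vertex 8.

Answer: 2 2 1 1 3 1 2 2

Derivation:
p_1 = 5: count[5] becomes 1
p_2 = 2: count[2] becomes 1
p_3 = 5: count[5] becomes 2
p_4 = 1: count[1] becomes 1
p_5 = 7: count[7] becomes 1
p_6 = 8: count[8] becomes 1
Degrees (1 + count): deg[1]=1+1=2, deg[2]=1+1=2, deg[3]=1+0=1, deg[4]=1+0=1, deg[5]=1+2=3, deg[6]=1+0=1, deg[7]=1+1=2, deg[8]=1+1=2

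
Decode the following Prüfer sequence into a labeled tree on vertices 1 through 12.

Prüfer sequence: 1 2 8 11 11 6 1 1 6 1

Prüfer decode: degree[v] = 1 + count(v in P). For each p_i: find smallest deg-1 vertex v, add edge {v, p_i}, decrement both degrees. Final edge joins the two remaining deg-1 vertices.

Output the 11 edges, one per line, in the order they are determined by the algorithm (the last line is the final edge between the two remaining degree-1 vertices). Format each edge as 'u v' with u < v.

Answer: 1 3
2 4
2 8
5 11
7 11
6 8
1 9
1 10
6 11
1 6
1 12

Derivation:
Initial degrees: {1:5, 2:2, 3:1, 4:1, 5:1, 6:3, 7:1, 8:2, 9:1, 10:1, 11:3, 12:1}
Step 1: smallest deg-1 vertex = 3, p_1 = 1. Add edge {1,3}. Now deg[3]=0, deg[1]=4.
Step 2: smallest deg-1 vertex = 4, p_2 = 2. Add edge {2,4}. Now deg[4]=0, deg[2]=1.
Step 3: smallest deg-1 vertex = 2, p_3 = 8. Add edge {2,8}. Now deg[2]=0, deg[8]=1.
Step 4: smallest deg-1 vertex = 5, p_4 = 11. Add edge {5,11}. Now deg[5]=0, deg[11]=2.
Step 5: smallest deg-1 vertex = 7, p_5 = 11. Add edge {7,11}. Now deg[7]=0, deg[11]=1.
Step 6: smallest deg-1 vertex = 8, p_6 = 6. Add edge {6,8}. Now deg[8]=0, deg[6]=2.
Step 7: smallest deg-1 vertex = 9, p_7 = 1. Add edge {1,9}. Now deg[9]=0, deg[1]=3.
Step 8: smallest deg-1 vertex = 10, p_8 = 1. Add edge {1,10}. Now deg[10]=0, deg[1]=2.
Step 9: smallest deg-1 vertex = 11, p_9 = 6. Add edge {6,11}. Now deg[11]=0, deg[6]=1.
Step 10: smallest deg-1 vertex = 6, p_10 = 1. Add edge {1,6}. Now deg[6]=0, deg[1]=1.
Final: two remaining deg-1 vertices are 1, 12. Add edge {1,12}.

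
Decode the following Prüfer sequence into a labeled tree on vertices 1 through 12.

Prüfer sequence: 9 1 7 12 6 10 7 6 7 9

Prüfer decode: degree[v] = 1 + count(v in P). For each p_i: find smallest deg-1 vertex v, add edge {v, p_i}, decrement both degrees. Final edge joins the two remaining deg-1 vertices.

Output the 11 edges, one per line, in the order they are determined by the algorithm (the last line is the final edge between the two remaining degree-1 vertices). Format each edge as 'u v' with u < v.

Initial degrees: {1:2, 2:1, 3:1, 4:1, 5:1, 6:3, 7:4, 8:1, 9:3, 10:2, 11:1, 12:2}
Step 1: smallest deg-1 vertex = 2, p_1 = 9. Add edge {2,9}. Now deg[2]=0, deg[9]=2.
Step 2: smallest deg-1 vertex = 3, p_2 = 1. Add edge {1,3}. Now deg[3]=0, deg[1]=1.
Step 3: smallest deg-1 vertex = 1, p_3 = 7. Add edge {1,7}. Now deg[1]=0, deg[7]=3.
Step 4: smallest deg-1 vertex = 4, p_4 = 12. Add edge {4,12}. Now deg[4]=0, deg[12]=1.
Step 5: smallest deg-1 vertex = 5, p_5 = 6. Add edge {5,6}. Now deg[5]=0, deg[6]=2.
Step 6: smallest deg-1 vertex = 8, p_6 = 10. Add edge {8,10}. Now deg[8]=0, deg[10]=1.
Step 7: smallest deg-1 vertex = 10, p_7 = 7. Add edge {7,10}. Now deg[10]=0, deg[7]=2.
Step 8: smallest deg-1 vertex = 11, p_8 = 6. Add edge {6,11}. Now deg[11]=0, deg[6]=1.
Step 9: smallest deg-1 vertex = 6, p_9 = 7. Add edge {6,7}. Now deg[6]=0, deg[7]=1.
Step 10: smallest deg-1 vertex = 7, p_10 = 9. Add edge {7,9}. Now deg[7]=0, deg[9]=1.
Final: two remaining deg-1 vertices are 9, 12. Add edge {9,12}.

Answer: 2 9
1 3
1 7
4 12
5 6
8 10
7 10
6 11
6 7
7 9
9 12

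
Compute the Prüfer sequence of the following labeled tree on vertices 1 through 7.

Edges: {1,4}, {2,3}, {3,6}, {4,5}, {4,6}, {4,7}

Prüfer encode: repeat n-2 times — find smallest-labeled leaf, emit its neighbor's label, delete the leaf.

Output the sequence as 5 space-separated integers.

Answer: 4 3 6 4 4

Derivation:
Step 1: leaves = {1,2,5,7}. Remove smallest leaf 1, emit neighbor 4.
Step 2: leaves = {2,5,7}. Remove smallest leaf 2, emit neighbor 3.
Step 3: leaves = {3,5,7}. Remove smallest leaf 3, emit neighbor 6.
Step 4: leaves = {5,6,7}. Remove smallest leaf 5, emit neighbor 4.
Step 5: leaves = {6,7}. Remove smallest leaf 6, emit neighbor 4.
Done: 2 vertices remain (4, 7). Sequence = [4 3 6 4 4]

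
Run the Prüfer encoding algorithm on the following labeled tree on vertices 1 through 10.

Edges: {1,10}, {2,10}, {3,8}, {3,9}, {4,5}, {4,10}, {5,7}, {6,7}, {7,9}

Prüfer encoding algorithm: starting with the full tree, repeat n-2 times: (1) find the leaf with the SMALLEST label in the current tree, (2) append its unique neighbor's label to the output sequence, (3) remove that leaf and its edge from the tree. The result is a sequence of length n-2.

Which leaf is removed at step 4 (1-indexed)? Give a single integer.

Answer: 8

Derivation:
Step 1: current leaves = {1,2,6,8}. Remove leaf 1 (neighbor: 10).
Step 2: current leaves = {2,6,8}. Remove leaf 2 (neighbor: 10).
Step 3: current leaves = {6,8,10}. Remove leaf 6 (neighbor: 7).
Step 4: current leaves = {8,10}. Remove leaf 8 (neighbor: 3).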